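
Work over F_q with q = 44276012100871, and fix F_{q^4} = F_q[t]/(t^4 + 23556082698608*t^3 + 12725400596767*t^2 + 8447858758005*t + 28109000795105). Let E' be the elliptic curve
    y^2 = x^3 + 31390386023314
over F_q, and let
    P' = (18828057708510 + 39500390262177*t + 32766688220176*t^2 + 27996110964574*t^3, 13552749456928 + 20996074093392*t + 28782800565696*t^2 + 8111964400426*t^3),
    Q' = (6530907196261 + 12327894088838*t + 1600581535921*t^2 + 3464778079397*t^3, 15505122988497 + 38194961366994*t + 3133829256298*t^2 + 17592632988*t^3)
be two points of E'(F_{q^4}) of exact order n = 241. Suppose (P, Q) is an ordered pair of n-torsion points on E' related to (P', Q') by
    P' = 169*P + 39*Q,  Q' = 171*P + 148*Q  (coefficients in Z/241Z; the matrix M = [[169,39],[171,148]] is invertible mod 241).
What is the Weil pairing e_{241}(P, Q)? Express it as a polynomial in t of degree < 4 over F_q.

Since e_{241}(P,P)=e_{241}(Q,Q)=1 and e_{241}(Q,P)=e_{241}(P,Q)^{-1}, expanding e_{241}(169*P + 39*Q,171*P + 148*Q) leaves e(P,Q)^det(M).
So e_{241}(P,Q) = e_{241}(P',Q')^{125}, since 27*125 = 1 mod 241.
8-bit Miller (11110001) on E'/F_{44276012100871} with a'=0, b'=31390386023314: accumulate tangent/chord ratios at Q'+S and P'+S'.
f_P(D_Q)/f_Q(D_P) = 17763704508739 + 11459724000557*t + 21611990863842*t^2 + 24520424721764*t^3.
(17763704508739 + 11459724000557*t + 21611990863842*t^2 + 24520424721764*t^3)^{125} mod (44276012100871,f) = 28720675745141 + 37317885490686*t + 23485704953595*t^2 + 284593481504*t^3.

28720675745141 + 37317885490686*t + 23485704953595*t^2 + 284593481504*t^3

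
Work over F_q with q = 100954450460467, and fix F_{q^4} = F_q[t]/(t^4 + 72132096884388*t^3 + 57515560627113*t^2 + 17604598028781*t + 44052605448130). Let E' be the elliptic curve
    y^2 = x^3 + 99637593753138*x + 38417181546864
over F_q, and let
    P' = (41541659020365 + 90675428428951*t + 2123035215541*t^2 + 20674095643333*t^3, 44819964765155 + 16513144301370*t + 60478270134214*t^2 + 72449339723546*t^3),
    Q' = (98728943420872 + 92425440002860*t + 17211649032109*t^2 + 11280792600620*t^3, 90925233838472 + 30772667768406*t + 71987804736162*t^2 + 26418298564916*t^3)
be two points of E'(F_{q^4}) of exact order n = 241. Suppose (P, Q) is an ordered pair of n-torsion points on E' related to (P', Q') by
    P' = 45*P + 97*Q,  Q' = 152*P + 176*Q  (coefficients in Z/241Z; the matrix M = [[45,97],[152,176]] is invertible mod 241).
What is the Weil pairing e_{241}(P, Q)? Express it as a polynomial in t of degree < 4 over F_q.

84398109446444 + 57529392421108*t + 71421856593412*t^2 + 73974826468853*t^3

Under M = [[45,97],[152,176]] in GL_2(Z/241), e_{241}(P',Q') = e_{241}(P,Q)^(45*176-97*152 mod 241).
det(M) mod 241 = 165; its inverse in (Z/241)^* is 130 (check: 165*130 mod 241 = 1).
Build f_{241,P'} and f_{241,Q'} via the 8-bit ladder of 241=11110001_2; evaluate at shifted divisors; quotient in F_{100954450460467^4}.
Result: e(P',Q') = 40926876996449 + 26595547434137*t + 16326972201747*t^2 + 80250055536050*t^3.
Raise to 130: e(P,Q) = 84398109446444 + 57529392421108*t + 71421856593412*t^2 + 73974826468853*t^3 in mu_{241}.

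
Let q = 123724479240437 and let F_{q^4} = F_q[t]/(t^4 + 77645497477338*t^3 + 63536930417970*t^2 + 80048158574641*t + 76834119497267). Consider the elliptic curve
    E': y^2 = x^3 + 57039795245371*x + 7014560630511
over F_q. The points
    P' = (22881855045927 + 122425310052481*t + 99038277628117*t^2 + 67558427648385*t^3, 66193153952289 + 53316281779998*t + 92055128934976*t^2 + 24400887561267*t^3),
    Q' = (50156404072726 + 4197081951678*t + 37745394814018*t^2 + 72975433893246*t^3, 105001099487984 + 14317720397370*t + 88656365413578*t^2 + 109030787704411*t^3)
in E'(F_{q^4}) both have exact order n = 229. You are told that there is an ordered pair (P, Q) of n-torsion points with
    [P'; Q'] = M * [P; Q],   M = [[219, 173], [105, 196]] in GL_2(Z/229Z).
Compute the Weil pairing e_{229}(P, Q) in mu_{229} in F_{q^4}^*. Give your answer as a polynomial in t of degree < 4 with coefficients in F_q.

Alternating bilinearity on E[229] (values in mu_{229} in F_{123724479240437^4}) gives e(P',Q') = e(P,Q)^det(M).
Hence e(P,Q) = e(P',Q')^{17} where 17 = 27^{-1} mod 229.
Run Miller on y^2=x^3+57039795245371*x+7014560630511 over F_{123724479240437}: ladder 11100101 (8 bits); e = f_P(D_Q)/f_Q(D_P).
The quotient is 78214910882220 + 46312923190407*t + 79017700876354*t^2 + 6878685302583*t^3.
(78214910882220 + 46312923190407*t + 79017700876354*t^2 + 6878685302583*t^3)^{17} mod (123724479240437,f) = 57820537888004 + 83914874311037*t + 52656290412946*t^2 + 49997336899228*t^3.

57820537888004 + 83914874311037*t + 52656290412946*t^2 + 49997336899228*t^3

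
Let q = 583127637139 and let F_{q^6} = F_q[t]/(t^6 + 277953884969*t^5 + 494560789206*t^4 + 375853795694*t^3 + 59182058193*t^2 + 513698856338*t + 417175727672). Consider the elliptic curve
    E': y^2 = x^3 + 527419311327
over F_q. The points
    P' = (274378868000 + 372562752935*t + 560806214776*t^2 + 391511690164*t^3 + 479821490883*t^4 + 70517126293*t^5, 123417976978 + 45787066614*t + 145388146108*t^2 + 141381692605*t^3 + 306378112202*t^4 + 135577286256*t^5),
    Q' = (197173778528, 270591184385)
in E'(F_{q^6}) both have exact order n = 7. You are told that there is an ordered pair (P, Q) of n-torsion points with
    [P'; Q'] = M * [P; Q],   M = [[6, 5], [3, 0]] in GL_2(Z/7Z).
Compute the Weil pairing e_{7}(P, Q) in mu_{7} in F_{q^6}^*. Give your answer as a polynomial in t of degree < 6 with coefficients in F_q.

296113086884 + 278008230649*t + 176792075514*t^2 + 180291702438*t^3 + 1061990057*t^4 + 152488747450*t^5

Alternating bilinearity on E[7] (values in mu_{7} in F_{583127637139^6}) gives e(P',Q') = e(P,Q)^det(M).
det M = 6*0 - 5*3 = -15 = 6 (mod 7); 6^{-1} = 6 (mod 7).
Build f_{7,P'} and f_{7,Q'} via the 3-bit ladder of 7=111_2; evaluate at shifted divisors; quotient in F_{583127637139^6}.
The quotient is 388088108362 + 121592300736*t + 47605333333*t^2 + 558127461067*t^3 + 566558766048*t^4 + 190651232989*t^5.
Finally e_{7}(P,Q) = 296113086884 + 278008230649*t + 176792075514*t^2 + 180291702438*t^3 + 1061990057*t^4 + 152488747450*t^5.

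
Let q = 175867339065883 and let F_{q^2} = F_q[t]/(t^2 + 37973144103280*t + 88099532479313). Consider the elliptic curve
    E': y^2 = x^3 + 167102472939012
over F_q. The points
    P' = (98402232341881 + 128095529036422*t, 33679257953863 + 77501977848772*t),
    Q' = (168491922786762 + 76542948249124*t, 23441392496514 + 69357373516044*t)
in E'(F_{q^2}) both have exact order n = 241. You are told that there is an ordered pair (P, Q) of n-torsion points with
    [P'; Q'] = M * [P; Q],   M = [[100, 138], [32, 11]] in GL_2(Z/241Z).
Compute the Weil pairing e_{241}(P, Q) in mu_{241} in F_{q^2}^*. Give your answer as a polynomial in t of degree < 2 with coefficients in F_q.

16609720339513 + 84071172535902*t

e_{241} is bilinear + alternating on E[241], so e_{241}(100*P + 138*Q, 32*P + 11*Q) = e_{241}(P,Q)^(100*11-138*32).
det(M) mod 241 = 58; its inverse in (Z/241)^* is 187 (check: 58*187 mod 241 = 1).
Double-and-add over 11110001: 8-1 doublings, 5-1 additions; each step l_{T,T}/v_{2T} or l_{T,P'}/v at Q'+S for random S.
Miller gives e_{241}(P',Q') = 146839479603309 + 20470303968622*t in F_{175867339065883^2}.
e_{241}(P,Q) = (146839479603309 + 20470303968622*t)^{187} = 16609720339513 + 84071172535902*t.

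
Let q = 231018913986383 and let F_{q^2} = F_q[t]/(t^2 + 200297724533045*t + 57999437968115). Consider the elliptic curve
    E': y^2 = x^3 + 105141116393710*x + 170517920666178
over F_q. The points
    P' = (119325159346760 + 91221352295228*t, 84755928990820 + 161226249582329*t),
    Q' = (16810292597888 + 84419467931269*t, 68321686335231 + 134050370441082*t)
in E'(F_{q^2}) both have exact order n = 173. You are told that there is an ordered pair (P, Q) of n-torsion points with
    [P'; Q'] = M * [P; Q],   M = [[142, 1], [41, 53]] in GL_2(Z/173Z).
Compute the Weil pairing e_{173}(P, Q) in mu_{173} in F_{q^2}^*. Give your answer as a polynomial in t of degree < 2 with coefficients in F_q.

Under M = [[142,1],[41,53]] in GL_2(Z/173), e_{173}(P',Q') = e_{173}(P,Q)^(142*53-1*41 mod 173).
Hence e(P,Q) = e(P',Q')^{79} where 79 = 46^{-1} mod 173.
Run Miller on y^2=x^3+105141116393710*x+170517920666178 over F_{231018913986383}: ladder 10101101 (8 bits); e = f_P(D_Q)/f_Q(D_P).
So e_{173}(P',Q') = 30710475815366 + 173634886699520*t.
Finally e_{173}(P,Q) = 210229514076978 + 120978342617436*t.

210229514076978 + 120978342617436*t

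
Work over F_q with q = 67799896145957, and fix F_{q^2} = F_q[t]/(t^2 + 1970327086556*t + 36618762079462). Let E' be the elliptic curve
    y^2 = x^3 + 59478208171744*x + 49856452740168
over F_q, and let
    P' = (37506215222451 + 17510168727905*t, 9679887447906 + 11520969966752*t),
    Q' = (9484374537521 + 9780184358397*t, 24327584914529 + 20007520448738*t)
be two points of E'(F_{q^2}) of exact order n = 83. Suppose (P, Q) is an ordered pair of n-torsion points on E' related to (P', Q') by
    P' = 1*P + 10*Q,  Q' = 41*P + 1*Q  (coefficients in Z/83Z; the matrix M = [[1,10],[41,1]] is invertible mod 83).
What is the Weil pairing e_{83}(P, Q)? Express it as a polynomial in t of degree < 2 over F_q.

The 83-Weil pairing on E[83] over F_{67799896145957} is alternating-bilinear: e_{83}(P',Q') = e_{83}(P,Q)^det(M).
det(M) mod 83 = 6; its inverse in (Z/83)^* is 14 (check: 6*14 mod 83 = 1).
7-bit Miller (1010011) on E'/F_{67799896145957} with a'=59478208171744, b'=49856452740168: accumulate tangent/chord ratios at Q'+S and P'+S'.
Miller gives e_{83}(P',Q') = 18119950860757 + 28381701269994*t in F_{67799896145957^2}.
Raise to 14: e(P,Q) = 13551722940042 + 23584893216751*t in mu_{83}.

13551722940042 + 23584893216751*t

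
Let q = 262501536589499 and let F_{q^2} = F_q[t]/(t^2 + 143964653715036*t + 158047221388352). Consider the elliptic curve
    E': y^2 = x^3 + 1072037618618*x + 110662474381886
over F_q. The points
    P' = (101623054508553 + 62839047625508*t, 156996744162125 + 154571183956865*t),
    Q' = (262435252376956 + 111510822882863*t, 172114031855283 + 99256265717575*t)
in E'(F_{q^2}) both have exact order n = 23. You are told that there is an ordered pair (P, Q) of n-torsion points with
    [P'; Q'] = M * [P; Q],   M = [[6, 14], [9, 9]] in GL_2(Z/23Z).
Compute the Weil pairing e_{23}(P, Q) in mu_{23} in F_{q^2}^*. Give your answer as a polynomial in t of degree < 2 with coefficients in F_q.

e_{23} is bilinear + alternating on E[23], so e_{23}(6*P + 14*Q, 9*P + 9*Q) = e_{23}(P,Q)^(6*9-14*9).
Inverting 20 mod 23: 15. Thus e_{23}(P,Q) = e(P',Q')^{15}.
5-bit Miller (10111) on E'/F_{262501536589499} with a'=1072037618618, b'=110662474381886: accumulate tangent/chord ratios at Q'+S and P'+S'.
Result: e(P',Q') = 79198078883380 + 6535314709153*t.
Finally e_{23}(P,Q) = 93984227909224 + 182054650713834*t.

93984227909224 + 182054650713834*t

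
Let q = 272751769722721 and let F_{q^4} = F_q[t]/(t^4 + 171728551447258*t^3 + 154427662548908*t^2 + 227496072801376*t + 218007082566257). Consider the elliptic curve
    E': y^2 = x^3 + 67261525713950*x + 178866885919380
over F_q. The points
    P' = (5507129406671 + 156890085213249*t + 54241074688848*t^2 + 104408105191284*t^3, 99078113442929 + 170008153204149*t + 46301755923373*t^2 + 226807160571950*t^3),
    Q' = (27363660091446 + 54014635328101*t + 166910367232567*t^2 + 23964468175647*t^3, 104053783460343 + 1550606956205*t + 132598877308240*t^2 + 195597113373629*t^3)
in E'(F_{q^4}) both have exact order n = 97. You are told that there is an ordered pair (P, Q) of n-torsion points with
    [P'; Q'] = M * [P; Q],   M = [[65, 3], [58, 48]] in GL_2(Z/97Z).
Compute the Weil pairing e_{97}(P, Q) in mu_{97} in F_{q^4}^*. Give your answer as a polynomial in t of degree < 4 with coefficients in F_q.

93766235856874 + 28688660875681*t + 179875902212138*t^2 + 151081134848009*t^3

Alternating bilinearity on E[97] (values in mu_{97} in F_{272751769722721^4}) gives e(P',Q') = e(P,Q)^det(M).
det(M) mod 97 = 36; its inverse in (Z/97)^* is 62 (check: 36*62 mod 97 = 1).
Build f_{97,P'} and f_{97,Q'} via the 7-bit ladder of 97=1100001_2; evaluate at shifted divisors; quotient in F_{272751769722721^4}.
Miller gives e_{97}(P',Q') = 164681434401532 + 82088916626048*t + 52924689854104*t^2 + 23156254541084*t^3 in F_{272751769722721^4}.
Finally e_{97}(P,Q) = 93766235856874 + 28688660875681*t + 179875902212138*t^2 + 151081134848009*t^3.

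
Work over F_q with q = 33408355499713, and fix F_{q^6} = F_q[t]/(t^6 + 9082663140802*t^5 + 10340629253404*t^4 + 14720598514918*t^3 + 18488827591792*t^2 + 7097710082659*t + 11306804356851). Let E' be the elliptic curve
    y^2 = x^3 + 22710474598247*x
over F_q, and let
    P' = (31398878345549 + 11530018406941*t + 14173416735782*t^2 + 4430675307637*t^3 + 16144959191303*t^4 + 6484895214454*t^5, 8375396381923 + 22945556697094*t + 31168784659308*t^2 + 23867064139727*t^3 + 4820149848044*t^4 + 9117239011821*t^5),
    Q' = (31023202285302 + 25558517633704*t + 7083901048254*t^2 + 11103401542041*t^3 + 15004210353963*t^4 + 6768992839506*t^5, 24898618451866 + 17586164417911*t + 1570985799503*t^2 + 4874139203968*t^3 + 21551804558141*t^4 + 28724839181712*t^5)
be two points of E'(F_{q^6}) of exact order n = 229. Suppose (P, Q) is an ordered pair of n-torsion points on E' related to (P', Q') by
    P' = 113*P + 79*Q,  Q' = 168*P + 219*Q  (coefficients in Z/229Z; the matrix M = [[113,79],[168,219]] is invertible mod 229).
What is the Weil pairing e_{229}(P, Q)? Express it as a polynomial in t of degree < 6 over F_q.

24403195404749 + 28253803843631*t + 320632444467*t^2 + 8462520348095*t^3 + 9781211962850*t^4 + 32452169379735*t^5

Since e_{229}(P,P)=e_{229}(Q,Q)=1 and e_{229}(Q,P)=e_{229}(P,Q)^{-1}, expanding e_{229}(113*P + 79*Q,168*P + 219*Q) leaves e(P,Q)^det(M).
Inverting 25 mod 229: 55. Thus e_{229}(P,Q) = e(P',Q')^{55}.
Build f_{229,P'} and f_{229,Q'} via the 8-bit ladder of 229=11100101_2; evaluate at shifted divisors; quotient in F_{33408355499713^6}.
So e_{229}(P',Q') = 16519220297567 + 10908122661631*t + 20762796123478*t^2 + 24709324479298*t^3 + 11944686319282*t^4 + 31943520843315*t^5.
e_{229}(P,Q) = (16519220297567 + 10908122661631*t + 20762796123478*t^2 + 24709324479298*t^3 + 11944686319282*t^4 + 31943520843315*t^5)^{55} = 24403195404749 + 28253803843631*t + 320632444467*t^2 + 8462520348095*t^3 + 9781211962850*t^4 + 32452169379735*t^5.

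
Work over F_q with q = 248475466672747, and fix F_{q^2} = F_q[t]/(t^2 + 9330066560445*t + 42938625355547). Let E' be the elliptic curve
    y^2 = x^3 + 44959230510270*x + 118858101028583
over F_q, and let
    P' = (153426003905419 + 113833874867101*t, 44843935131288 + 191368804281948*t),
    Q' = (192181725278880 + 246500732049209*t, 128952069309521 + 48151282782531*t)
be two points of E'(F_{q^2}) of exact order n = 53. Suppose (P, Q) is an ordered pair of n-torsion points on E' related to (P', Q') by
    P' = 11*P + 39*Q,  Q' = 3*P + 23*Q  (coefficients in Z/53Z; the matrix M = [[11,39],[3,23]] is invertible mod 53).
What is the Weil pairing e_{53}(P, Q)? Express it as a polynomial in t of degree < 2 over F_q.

56510559891847 + 164869058920427*t

Under M = [[11,39],[3,23]] in GL_2(Z/53), e_{53}(P',Q') = e_{53}(P,Q)^(11*23-39*3 mod 53).
So e_{53}(P,Q) = e_{53}(P',Q')^{23}, since 30*23 = 1 mod 53.
n = 53 = (110101)_2 (6 bits, wt 4); accumulate f_{53,P'}(Q'+S)/f_{53,P'}(S) along the 5-step ladder.
e_{53}(P',Q') = 186552866688722 + 10319760020898*t.
Raise to 23: e(P,Q) = 56510559891847 + 164869058920427*t in mu_{53}.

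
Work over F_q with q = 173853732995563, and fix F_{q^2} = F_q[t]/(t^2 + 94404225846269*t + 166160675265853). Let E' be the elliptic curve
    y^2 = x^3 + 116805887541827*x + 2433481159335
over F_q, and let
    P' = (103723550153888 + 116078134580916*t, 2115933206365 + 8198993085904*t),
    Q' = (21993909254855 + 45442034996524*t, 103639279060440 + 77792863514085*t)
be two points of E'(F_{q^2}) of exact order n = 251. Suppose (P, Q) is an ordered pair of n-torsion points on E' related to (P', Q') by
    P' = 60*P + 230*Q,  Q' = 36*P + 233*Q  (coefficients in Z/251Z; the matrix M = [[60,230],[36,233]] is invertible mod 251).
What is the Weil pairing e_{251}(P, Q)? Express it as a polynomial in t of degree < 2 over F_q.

36578136567788 + 57711895963302*t

e_{251}(aP+bQ,cP+dQ) = e_{251}(P,Q)^(ad-bc); with (a,b,c,d)=(60,230,36,233) this gives the det-251 law.
det M = 60*233 - 230*36 = 5700 = 178 (mod 251); 178^{-1} = 55 (mod 251).
8-bit Miller (11111011) on E'/F_{173853732995563} with a'=116805887541827, b'=2433481159335: accumulate tangent/chord ratios at Q'+S and P'+S'.
The quotient is 100677908567670 + 97484899346665*t.
e_{251}(P,Q) = (100677908567670 + 97484899346665*t)^{55} = 36578136567788 + 57711895963302*t.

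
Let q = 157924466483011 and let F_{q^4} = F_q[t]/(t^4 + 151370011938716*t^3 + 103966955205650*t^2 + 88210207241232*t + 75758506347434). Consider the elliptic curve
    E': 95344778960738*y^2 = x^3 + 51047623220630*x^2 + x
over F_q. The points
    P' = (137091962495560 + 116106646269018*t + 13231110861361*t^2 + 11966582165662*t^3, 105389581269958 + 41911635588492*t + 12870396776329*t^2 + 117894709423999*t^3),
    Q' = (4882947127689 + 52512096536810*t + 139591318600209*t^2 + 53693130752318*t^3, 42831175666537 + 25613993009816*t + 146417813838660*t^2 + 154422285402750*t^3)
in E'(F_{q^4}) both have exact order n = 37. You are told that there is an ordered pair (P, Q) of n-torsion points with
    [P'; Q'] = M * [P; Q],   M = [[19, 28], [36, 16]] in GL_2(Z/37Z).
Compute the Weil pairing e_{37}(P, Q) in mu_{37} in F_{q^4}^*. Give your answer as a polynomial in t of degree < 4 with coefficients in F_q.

Under M = [[19,28],[36,16]] in GL_2(Z/37), e_{37}(P',Q') = e_{37}(P,Q)^(19*16-28*36 mod 37).
det M = 19*16 - 28*36 = -704 = 36 (mod 37); 36^{-1} = 36 (mod 37).
Montgomery->Weierstrass: x_W = 45225057233406*x+59736507410677, y_W=45225057233406*y on F_{157924466483011}; lands on y^2=x^3+26513643715913*x+35872551917954.
Run Miller on y^2=x^3+26513643715913*x+35872551917954 over F_{157924466483011}: ladder 100101 (6 bits); e = f_P(D_Q)/f_Q(D_P).
So e_{37}(P',Q') = 99814412566629 + 119619731806242*t + 132508293409322*t^2 + 61288383704744*t^3.
Finally e_{37}(P,Q) = 48480198605425 + 81937026197965*t + 44850443761327*t^2 + 140003909309742*t^3.

48480198605425 + 81937026197965*t + 44850443761327*t^2 + 140003909309742*t^3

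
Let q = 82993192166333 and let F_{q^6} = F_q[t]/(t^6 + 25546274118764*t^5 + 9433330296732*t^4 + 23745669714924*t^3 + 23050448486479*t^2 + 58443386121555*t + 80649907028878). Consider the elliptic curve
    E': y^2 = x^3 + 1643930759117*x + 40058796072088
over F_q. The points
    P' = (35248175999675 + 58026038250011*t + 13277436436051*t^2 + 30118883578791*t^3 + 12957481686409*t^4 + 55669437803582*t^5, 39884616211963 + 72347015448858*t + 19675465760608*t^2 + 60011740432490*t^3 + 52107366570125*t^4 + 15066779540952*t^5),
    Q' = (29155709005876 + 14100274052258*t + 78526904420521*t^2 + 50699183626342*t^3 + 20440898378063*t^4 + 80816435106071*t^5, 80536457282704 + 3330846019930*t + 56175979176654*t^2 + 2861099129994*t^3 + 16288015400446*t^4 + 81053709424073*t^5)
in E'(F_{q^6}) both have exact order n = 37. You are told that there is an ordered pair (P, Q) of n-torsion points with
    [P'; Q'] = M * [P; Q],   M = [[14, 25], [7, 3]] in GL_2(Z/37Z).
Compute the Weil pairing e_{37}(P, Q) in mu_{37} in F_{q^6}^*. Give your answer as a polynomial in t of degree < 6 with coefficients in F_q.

42954831842943 + 31184684729304*t + 32822497904652*t^2 + 53846084478809*t^3 + 39515739741126*t^4 + 71565691800489*t^5

The 37-Weil pairing on E[37] over F_{82993192166333} is alternating-bilinear: e_{37}(P',Q') = e_{37}(P,Q)^det(M).
14*3 - 25*7 = -133; reduced mod 37: det = 15, inverse 5.
6-bit Miller (100101) on E'/F_{82993192166333} with a'=1643930759117, b'=40058796072088: accumulate tangent/chord ratios at Q'+S and P'+S'.
Miller gives e_{37}(P',Q') = 44046677886307 + 63087083379285*t + 80561999648403*t^2 + 52577120146605*t^3 + 17682386869454*t^4 + 40526493732873*t^5 in F_{82993192166333^6}.
Finally e_{37}(P,Q) = 42954831842943 + 31184684729304*t + 32822497904652*t^2 + 53846084478809*t^3 + 39515739741126*t^4 + 71565691800489*t^5.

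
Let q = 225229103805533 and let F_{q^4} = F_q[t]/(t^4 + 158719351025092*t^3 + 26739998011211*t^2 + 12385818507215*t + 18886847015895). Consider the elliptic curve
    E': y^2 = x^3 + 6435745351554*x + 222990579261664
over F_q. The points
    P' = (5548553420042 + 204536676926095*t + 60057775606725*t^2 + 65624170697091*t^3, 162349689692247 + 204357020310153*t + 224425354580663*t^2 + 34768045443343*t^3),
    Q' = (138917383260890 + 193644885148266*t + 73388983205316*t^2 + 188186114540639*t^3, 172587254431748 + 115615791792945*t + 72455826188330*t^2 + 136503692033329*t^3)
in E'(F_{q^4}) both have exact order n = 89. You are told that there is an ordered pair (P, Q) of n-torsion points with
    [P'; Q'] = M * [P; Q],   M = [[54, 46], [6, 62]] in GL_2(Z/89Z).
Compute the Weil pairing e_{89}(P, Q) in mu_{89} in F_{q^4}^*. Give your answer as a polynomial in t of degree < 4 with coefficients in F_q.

e_{89} is bilinear + alternating on E[89], so e_{89}(54*P + 46*Q, 6*P + 62*Q) = e_{89}(P,Q)^(54*62-46*6).
det M = 54*62 - 46*6 = 3072 = 46 (mod 89); 46^{-1} = 60 (mod 89).
Miller loop for e_{89} over F_{225229103805533^4}: bits of 89 = 1011001; 6 double steps + 3 add steps, l/v at each.
The quotient is 38873355873262 + 25273648699523*t + 82660184997666*t^2 + 145350161792032*t^3.
e_{89}(P,Q) = (38873355873262 + 25273648699523*t + 82660184997666*t^2 + 145350161792032*t^3)^{60} = 53268423885188 + 60158564714881*t + 133213809701094*t^2 + 186700633307695*t^3.

53268423885188 + 60158564714881*t + 133213809701094*t^2 + 186700633307695*t^3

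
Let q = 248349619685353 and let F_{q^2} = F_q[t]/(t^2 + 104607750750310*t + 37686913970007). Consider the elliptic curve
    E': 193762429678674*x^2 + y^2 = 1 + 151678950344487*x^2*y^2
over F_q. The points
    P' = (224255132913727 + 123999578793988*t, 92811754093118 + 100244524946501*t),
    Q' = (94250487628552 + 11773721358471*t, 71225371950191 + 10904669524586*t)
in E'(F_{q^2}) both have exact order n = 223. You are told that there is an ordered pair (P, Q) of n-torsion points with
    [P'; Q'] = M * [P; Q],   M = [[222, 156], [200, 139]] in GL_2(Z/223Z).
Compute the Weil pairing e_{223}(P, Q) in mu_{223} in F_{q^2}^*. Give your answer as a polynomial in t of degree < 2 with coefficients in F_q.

45211022576488 + 55486117090671*t

Alternating bilinearity on E[223] (values in mu_{223} in F_{248349619685353^2}) gives e(P',Q') = e(P,Q)^det(M).
222*139 - 156*200 = -342; reduced mod 223: det = 104, inverse 208.
Edwards->Montgomery: u=(1+y)/(1-y), v=u/x -> 245471766078522v^2=u^3+81686710704234u^2+u; then x_W=72608274754885u+181748373179870: y^2=x^3+63292206577986*x+205383200493772.
Build f_{223,P'} and f_{223,Q'} via the 8-bit ladder of 223=11011111_2; evaluate at shifted divisors; quotient in F_{248349619685353^2}.
e_{223}(P',Q') = 157956671397808 + 197092185147131*t.
e_{223}(P,Q) = (157956671397808 + 197092185147131*t)^{208} = 45211022576488 + 55486117090671*t.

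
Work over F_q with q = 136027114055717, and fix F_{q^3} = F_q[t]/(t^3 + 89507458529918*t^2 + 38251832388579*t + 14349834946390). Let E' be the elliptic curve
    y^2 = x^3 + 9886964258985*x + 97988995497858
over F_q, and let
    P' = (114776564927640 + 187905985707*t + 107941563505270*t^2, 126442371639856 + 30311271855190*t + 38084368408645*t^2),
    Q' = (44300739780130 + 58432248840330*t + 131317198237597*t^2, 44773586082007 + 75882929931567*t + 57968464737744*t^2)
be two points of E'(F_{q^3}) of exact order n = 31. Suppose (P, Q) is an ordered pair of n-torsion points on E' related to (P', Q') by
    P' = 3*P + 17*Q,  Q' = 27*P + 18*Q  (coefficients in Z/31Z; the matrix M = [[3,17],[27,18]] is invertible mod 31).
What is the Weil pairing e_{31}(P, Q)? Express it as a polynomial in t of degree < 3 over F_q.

96641671647174 + 21372986056508*t + 50448771566165*t^2

Alternating bilinearity on E[31] (values in mu_{31} in F_{136027114055717^3}) gives e(P',Q') = e(P,Q)^det(M).
3*18 - 17*27 = -405; reduced mod 31: det = 29, inverse 15.
n = 31 = (11111)_2 (5 bits, wt 5); accumulate f_{31,P'}(Q'+S)/f_{31,P'}(S) along the 4-step ladder.
The quotient is 117931194742958 + 60319420009370*t + 44464119368327*t^2.
e_{31}(P,Q) = (117931194742958 + 60319420009370*t + 44464119368327*t^2)^{15} = 96641671647174 + 21372986056508*t + 50448771566165*t^2.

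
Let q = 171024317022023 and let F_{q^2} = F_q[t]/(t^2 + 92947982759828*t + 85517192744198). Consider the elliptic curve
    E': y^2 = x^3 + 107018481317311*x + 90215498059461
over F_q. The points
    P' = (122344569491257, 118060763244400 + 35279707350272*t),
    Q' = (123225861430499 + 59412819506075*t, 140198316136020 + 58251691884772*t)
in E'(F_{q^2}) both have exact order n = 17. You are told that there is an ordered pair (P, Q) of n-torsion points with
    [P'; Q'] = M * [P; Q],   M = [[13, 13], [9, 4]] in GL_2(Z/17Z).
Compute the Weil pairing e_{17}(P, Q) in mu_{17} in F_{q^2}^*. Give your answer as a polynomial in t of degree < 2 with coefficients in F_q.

121989681960678 + 8362282747027*t

Alternating bilinearity on E[17] (values in mu_{17} in F_{171024317022023^2}) gives e(P',Q') = e(P,Q)^det(M).
So e_{17}(P,Q) = e_{17}(P',Q')^{6}, since 3*6 = 1 mod 17.
Run Miller on y^2=x^3+107018481317311*x+90215498059461 over F_{171024317022023}: ladder 10001 (5 bits); e = f_P(D_Q)/f_Q(D_P).
So e_{17}(P',Q') = 447349892199 + 101515615357971*t.
Finally e_{17}(P,Q) = 121989681960678 + 8362282747027*t.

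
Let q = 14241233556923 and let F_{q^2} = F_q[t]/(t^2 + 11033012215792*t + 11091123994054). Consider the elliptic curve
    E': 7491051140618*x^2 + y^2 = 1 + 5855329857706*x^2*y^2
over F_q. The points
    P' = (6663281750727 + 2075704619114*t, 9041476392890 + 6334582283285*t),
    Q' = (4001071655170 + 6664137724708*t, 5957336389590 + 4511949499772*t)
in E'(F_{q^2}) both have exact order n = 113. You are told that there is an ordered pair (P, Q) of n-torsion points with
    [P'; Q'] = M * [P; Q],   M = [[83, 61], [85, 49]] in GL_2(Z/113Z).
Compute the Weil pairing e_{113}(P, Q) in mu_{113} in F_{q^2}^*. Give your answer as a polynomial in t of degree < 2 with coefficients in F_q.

12723466354304 + 7916168871744*t

Alternating bilinearity on E[113] (values in mu_{113} in F_{14241233556923^2}) gives e(P',Q') = e(P,Q)^det(M).
det(M) mod 113 = 12; its inverse in (Z/113)^* is 66 (check: 12*66 mod 113 = 1).
Edwards->Montgomery: u=(1+y)/(1-y), v=u/x -> 3566595835562v^2=u^3+13749678464512u^2+u; then x_W=408930320728u+2224396833054: y^2=x^3+2360648925830*x+9472642805546.
Miller loop for e_{113} over F_{14241233556923^2}: bits of 113 = 1110001; 6 double steps + 3 add steps, l/v at each.
So e_{113}(P',Q') = 10038727296830 + 13127058042950*t.
e_{113}(P,Q) = (10038727296830 + 13127058042950*t)^{66} = 12723466354304 + 7916168871744*t.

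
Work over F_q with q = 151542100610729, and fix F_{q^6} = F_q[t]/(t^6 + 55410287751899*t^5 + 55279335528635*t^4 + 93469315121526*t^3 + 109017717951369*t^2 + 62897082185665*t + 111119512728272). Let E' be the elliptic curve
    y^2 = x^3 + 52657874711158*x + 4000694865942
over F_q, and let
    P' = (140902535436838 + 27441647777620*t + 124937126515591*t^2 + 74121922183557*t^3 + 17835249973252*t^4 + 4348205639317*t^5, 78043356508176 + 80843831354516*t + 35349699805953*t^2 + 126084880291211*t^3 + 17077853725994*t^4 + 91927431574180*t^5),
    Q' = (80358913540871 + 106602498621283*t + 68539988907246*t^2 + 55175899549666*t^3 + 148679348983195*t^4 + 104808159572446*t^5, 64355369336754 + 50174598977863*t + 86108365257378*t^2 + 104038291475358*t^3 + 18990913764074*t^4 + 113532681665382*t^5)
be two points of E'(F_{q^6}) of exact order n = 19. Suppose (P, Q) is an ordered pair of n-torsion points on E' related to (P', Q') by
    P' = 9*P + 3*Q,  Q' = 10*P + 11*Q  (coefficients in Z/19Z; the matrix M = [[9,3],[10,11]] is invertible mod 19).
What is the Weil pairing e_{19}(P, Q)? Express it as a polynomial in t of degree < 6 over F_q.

59698710471193 + 63400969250279*t + 102957174515342*t^2 + 106980903217002*t^3 + 71751023912737*t^4 + 50365004151132*t^5

e_{19} is bilinear + alternating on E[19], so e_{19}(9*P + 3*Q, 10*P + 11*Q) = e_{19}(P,Q)^(9*11-3*10).
Hence e(P,Q) = e(P',Q')^{8} where 8 = 12^{-1} mod 19.
n = 19 = (10011)_2 (5 bits, wt 3); accumulate f_{19,P'}(Q'+S)/f_{19,P'}(S) along the 4-step ladder.
So e_{19}(P',Q') = 151004789921155 + 141762230576768*t + 89740393899168*t^2 + 69483609430619*t^3 + 18577737188382*t^4 + 46511887114986*t^5.
e_{19}(P,Q) = (151004789921155 + 141762230576768*t + 89740393899168*t^2 + 69483609430619*t^3 + 18577737188382*t^4 + 46511887114986*t^5)^{8} = 59698710471193 + 63400969250279*t + 102957174515342*t^2 + 106980903217002*t^3 + 71751023912737*t^4 + 50365004151132*t^5.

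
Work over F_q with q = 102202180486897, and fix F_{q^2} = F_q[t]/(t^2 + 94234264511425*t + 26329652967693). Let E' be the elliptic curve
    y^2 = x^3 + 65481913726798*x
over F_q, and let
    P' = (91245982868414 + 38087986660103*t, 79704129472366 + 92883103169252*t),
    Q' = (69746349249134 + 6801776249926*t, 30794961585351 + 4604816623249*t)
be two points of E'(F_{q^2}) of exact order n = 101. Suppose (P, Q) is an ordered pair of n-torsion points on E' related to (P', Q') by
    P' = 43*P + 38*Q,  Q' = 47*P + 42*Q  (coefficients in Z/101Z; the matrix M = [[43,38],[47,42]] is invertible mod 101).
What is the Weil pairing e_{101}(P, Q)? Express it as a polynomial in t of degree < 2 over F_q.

Since e_{101}(P,P)=e_{101}(Q,Q)=1 and e_{101}(Q,P)=e_{101}(P,Q)^{-1}, expanding e_{101}(43*P + 38*Q,47*P + 42*Q) leaves e(P,Q)^det(M).
So e_{101}(P,Q) = e_{101}(P',Q')^{96}, since 20*96 = 1 mod 101.
Miller loop for e_{101} over F_{102202180486897^2}: bits of 101 = 1100101; 6 double steps + 3 add steps, l/v at each.
f_P(D_Q)/f_Q(D_P) = 18611434600287 + 81947389511241*t.
(18611434600287 + 81947389511241*t)^{96} mod (102202180486897,f) = 27539405463952 + 28606697368470*t.

27539405463952 + 28606697368470*t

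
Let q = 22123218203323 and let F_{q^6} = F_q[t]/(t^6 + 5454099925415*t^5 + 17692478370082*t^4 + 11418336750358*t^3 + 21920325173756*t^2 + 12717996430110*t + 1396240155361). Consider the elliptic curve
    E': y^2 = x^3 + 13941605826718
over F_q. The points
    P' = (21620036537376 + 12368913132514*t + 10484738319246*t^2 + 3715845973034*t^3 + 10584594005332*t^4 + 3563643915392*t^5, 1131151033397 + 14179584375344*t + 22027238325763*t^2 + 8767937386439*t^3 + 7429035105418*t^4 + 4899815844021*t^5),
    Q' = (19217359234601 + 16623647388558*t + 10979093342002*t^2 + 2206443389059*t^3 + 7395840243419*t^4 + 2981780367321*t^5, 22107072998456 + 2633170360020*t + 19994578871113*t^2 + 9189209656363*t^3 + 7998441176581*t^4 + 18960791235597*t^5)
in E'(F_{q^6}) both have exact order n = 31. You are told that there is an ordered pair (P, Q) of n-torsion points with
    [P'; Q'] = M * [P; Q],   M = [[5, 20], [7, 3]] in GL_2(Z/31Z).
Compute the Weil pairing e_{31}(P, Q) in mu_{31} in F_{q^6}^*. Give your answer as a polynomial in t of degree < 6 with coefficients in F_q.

e_{31}(aP+bQ,cP+dQ) = e_{31}(P,Q)^(ad-bc); with (a,b,c,d)=(5,20,7,3) this gives the det-31 law.
det M = 5*3 - 20*7 = -125 = 30 (mod 31); 30^{-1} = 30 (mod 31).
n = 31 = (11111)_2 (5 bits, wt 5); accumulate f_{31,P'}(Q'+S)/f_{31,P'}(S) along the 4-step ladder.
f_P(D_Q)/f_Q(D_P) = 15059604678363 + 4331989300731*t + 17790767608920*t^2 + 15943560277020*t^3 + 175905332013*t^4 + 18474580685447*t^5.
Thus e_{31}(P,Q) = 12039648661104 + 11157837399768*t + 7388338187355*t^2 + 15617906799304*t^3 + 9929972017540*t^4 + 2167392177660*t^5.

12039648661104 + 11157837399768*t + 7388338187355*t^2 + 15617906799304*t^3 + 9929972017540*t^4 + 2167392177660*t^5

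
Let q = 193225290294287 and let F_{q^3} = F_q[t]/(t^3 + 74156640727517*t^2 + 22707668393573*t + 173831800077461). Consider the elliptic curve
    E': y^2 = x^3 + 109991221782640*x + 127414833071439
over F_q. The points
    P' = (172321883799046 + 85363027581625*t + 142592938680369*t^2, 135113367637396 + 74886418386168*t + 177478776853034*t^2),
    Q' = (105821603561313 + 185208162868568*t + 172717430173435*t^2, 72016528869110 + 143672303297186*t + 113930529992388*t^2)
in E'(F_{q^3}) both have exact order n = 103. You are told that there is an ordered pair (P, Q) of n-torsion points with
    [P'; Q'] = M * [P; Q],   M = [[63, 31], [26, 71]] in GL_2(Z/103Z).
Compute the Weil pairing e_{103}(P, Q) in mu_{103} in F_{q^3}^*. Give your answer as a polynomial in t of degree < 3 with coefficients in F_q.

e_{103} is bilinear + alternating on E[103], so e_{103}(63*P + 31*Q, 26*P + 71*Q) = e_{103}(P,Q)^(63*71-31*26).
Inverting 62 mod 103: 5. Thus e_{103}(P,Q) = e(P',Q')^{5}.
Miller loop for e_{103} over F_{193225290294287^3}: bits of 103 = 1100111; 6 double steps + 4 add steps, l/v at each.
So e_{103}(P',Q') = 37220544503129 + 99605906764323*t + 122832514325792*t^2.
Hence e(P,Q) = 37670799354066 + 50367403340779*t + 187610505118603*t^2 in F_{193225290294287^3}^*.

37670799354066 + 50367403340779*t + 187610505118603*t^2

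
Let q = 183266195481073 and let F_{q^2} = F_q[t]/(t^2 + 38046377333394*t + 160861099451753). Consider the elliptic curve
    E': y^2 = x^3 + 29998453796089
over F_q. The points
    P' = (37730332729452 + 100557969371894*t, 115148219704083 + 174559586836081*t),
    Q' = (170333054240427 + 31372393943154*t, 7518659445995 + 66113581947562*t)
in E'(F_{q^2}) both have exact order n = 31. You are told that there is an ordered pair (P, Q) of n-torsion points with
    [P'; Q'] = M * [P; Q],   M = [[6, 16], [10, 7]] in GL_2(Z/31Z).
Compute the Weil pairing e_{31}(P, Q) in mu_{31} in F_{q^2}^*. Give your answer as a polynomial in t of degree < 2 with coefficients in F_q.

e_{31}(aP+bQ,cP+dQ) = e_{31}(P,Q)^(ad-bc); with (a,b,c,d)=(6,16,10,7) this gives the det-31 law.
det(M) mod 31 = 6; its inverse in (Z/31)^* is 26 (check: 6*26 mod 31 = 1).
Double-and-add over 11111: 5-1 doublings, 5-1 additions; each step l_{T,T}/v_{2T} or l_{T,P'}/v at Q'+S for random S.
Miller gives e_{31}(P',Q') = 140219246093492 + 181500925130044*t in F_{183266195481073^2}.
Raise to 26: e(P,Q) = 77813494086019 + 14565281385061*t in mu_{31}.

77813494086019 + 14565281385061*t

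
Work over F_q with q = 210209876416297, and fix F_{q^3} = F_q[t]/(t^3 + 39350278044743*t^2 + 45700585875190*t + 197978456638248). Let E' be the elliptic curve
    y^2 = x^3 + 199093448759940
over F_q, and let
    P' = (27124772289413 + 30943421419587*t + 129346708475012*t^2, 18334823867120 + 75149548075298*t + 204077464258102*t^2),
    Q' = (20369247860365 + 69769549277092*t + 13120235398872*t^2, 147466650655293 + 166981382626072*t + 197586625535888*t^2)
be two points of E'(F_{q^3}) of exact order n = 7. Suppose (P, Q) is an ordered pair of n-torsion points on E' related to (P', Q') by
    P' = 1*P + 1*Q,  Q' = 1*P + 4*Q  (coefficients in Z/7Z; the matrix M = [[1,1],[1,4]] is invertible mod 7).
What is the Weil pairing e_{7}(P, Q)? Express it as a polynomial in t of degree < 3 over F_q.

The 7-Weil pairing on E[7] over F_{210209876416297} is alternating-bilinear: e_{7}(P',Q') = e_{7}(P,Q)^det(M).
det(M) mod 7 = 3; its inverse in (Z/7)^* is 5 (check: 3*5 mod 7 = 1).
Double-and-add over 111: 3-1 doublings, 3-1 additions; each step l_{T,T}/v_{2T} or l_{T,P'}/v at Q'+S for random S.
e_{7}(P',Q') = 130376121195655 + 130604714760322*t + 55604966317326*t^2.
Finally e_{7}(P,Q) = 156280958500599 + 171398630531254*t + 105774246149307*t^2.

156280958500599 + 171398630531254*t + 105774246149307*t^2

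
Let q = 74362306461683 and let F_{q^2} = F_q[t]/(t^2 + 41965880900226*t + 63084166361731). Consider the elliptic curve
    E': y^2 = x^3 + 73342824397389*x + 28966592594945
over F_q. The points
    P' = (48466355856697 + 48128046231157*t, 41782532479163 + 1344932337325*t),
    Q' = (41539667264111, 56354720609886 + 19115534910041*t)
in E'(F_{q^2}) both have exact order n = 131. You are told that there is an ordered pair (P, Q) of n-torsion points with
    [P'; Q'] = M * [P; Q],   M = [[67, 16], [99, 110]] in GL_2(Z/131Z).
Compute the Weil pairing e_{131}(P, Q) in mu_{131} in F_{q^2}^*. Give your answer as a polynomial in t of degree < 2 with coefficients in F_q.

42448163816800 + 3926276050786*t

Since e_{131}(P,P)=e_{131}(Q,Q)=1 and e_{131}(Q,P)=e_{131}(P,Q)^{-1}, expanding e_{131}(67*P + 16*Q,99*P + 110*Q) leaves e(P,Q)^det(M).
det M = 67*110 - 16*99 = 5786 = 22 (mod 131); 22^{-1} = 6 (mod 131).
Run Miller on y^2=x^3+73342824397389*x+28966592594945 over F_{74362306461683}: ladder 10000011 (8 bits); e = f_P(D_Q)/f_Q(D_P).
Result: e(P',Q') = 1190192542758 + 32990364102597*t.
Raise to 6: e(P,Q) = 42448163816800 + 3926276050786*t in mu_{131}.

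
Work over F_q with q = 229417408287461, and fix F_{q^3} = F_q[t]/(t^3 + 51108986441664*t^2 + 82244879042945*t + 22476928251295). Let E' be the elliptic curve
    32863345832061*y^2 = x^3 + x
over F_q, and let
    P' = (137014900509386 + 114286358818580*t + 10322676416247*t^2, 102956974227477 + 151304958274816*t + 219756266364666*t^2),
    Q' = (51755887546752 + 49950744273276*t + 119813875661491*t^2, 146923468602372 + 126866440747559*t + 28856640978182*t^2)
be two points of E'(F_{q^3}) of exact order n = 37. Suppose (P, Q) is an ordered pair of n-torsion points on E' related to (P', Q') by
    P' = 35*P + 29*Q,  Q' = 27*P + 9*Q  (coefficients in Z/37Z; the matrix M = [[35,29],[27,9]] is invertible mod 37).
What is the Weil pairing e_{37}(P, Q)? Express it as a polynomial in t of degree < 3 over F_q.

103826257470808 + 124873983021114*t + 92490360108627*t^2

e_{37}(aP+bQ,cP+dQ) = e_{37}(P,Q)^(ad-bc); with (a,b,c,d)=(35,29,27,9) this gives the det-37 law.
Inverting 13 mod 37: 20. Thus e_{37}(P,Q) = e(P',Q')^{20}.
Undo Montgomery via alpha=0, beta=34820025648308: (a',b')=(165384428886232,0) over F_{229417408287461}.
Build f_{37,P'} and f_{37,Q'} via the 6-bit ladder of 37=100101_2; evaluate at shifted divisors; quotient in F_{229417408287461^3}.
Miller gives e_{37}(P',Q') = 29936284118185 + 92752815554791*t + 132856377535305*t^2 in F_{229417408287461^3}.
Thus e_{37}(P,Q) = 103826257470808 + 124873983021114*t + 92490360108627*t^2.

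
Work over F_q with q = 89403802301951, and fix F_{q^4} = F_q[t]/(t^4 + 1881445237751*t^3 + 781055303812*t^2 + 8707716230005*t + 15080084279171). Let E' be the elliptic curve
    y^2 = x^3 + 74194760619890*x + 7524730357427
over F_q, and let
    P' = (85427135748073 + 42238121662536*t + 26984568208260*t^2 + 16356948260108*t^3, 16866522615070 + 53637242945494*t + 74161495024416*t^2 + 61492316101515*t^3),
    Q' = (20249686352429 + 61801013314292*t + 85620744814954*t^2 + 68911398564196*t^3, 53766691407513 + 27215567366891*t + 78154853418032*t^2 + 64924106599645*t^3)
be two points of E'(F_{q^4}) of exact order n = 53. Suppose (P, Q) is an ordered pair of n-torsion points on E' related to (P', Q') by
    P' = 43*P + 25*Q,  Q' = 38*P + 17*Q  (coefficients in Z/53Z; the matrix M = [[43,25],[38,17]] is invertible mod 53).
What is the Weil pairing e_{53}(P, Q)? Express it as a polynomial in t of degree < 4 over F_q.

Since e_{53}(P,P)=e_{53}(Q,Q)=1 and e_{53}(Q,P)=e_{53}(P,Q)^{-1}, expanding e_{53}(43*P + 25*Q,38*P + 17*Q) leaves e(P,Q)^det(M).
So e_{53}(P,Q) = e_{53}(P',Q')^{15}, since 46*15 = 1 mod 53.
Double-and-add over 110101: 6-1 doublings, 4-1 additions; each step l_{T,T}/v_{2T} or l_{T,P'}/v at Q'+S for random S.
The quotient is 85082162033579 + 83528281649185*t + 77343236004283*t^2 + 70638709527109*t^3.
Thus e_{53}(P,Q) = 20569766204535 + 33378597092976*t + 68607585933348*t^2 + 66593125942528*t^3.

20569766204535 + 33378597092976*t + 68607585933348*t^2 + 66593125942528*t^3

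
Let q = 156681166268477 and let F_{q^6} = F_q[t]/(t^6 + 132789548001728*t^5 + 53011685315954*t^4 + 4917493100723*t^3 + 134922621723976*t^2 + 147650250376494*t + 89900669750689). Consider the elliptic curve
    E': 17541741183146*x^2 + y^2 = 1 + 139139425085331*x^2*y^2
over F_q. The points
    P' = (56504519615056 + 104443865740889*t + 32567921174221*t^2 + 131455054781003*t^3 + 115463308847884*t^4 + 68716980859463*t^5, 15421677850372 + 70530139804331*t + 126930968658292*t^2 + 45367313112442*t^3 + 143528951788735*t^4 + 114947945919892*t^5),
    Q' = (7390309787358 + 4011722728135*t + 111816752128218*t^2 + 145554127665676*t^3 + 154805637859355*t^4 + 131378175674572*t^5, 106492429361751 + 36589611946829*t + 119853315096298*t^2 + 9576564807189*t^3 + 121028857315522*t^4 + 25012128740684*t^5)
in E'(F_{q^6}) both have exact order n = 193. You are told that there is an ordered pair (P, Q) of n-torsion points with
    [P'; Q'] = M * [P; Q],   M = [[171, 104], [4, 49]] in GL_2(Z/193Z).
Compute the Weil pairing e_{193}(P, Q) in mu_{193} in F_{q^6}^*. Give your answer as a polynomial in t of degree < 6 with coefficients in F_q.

31188934185646 + 110429451116474*t + 83493412890591*t^2 + 48120776876747*t^3 + 96981543235970*t^4 + 66880973656785*t^5

e_{193} is bilinear + alternating on E[193], so e_{193}(171*P + 104*Q, 4*P + 49*Q) = e_{193}(P,Q)^(171*49-104*4).
det(M) mod 193 = 50; its inverse in (Z/193)^* is 166 (check: 50*166 mod 193 = 1).
Map (x,y)_Ed via u=(1+y)/(1-y), v=(1+y)/((1-y)x) to Montgomery A=0,B=76602771806903; then to (a',b')=(94860087723292,0).
8-bit Miller (11000001) on E'/F_{156681166268477} with a'=94860087723292, b'=0: accumulate tangent/chord ratios at Q'+S and P'+S'.
f_P(D_Q)/f_Q(D_P) = 32904525284717 + 60704328848659*t + 41915251541738*t^2 + 135644685453892*t^3 + 57126209990267*t^4 + 43169483571405*t^5.
Thus e_{193}(P,Q) = 31188934185646 + 110429451116474*t + 83493412890591*t^2 + 48120776876747*t^3 + 96981543235970*t^4 + 66880973656785*t^5.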